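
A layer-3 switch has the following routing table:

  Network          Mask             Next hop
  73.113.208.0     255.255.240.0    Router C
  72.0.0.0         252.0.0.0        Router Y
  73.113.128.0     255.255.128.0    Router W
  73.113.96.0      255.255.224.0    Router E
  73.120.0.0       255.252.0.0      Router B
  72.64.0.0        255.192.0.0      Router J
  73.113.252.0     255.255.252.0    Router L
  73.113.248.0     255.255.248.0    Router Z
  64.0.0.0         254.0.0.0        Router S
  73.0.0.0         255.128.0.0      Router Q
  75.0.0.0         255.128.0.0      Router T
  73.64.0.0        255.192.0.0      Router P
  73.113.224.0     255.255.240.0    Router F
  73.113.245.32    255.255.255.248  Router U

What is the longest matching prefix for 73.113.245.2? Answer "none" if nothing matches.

73.113.128.0/17

Entries matching 73.113.245.2:
  72.0.0.0/6 (72.0.0.0 - 75.255.255.255)
  73.0.0.0/9 (73.0.0.0 - 73.127.255.255)
  73.64.0.0/10 (73.64.0.0 - 73.127.255.255)
  73.113.128.0/17 (73.113.128.0 - 73.113.255.255)
Most specific is 73.113.128.0/17.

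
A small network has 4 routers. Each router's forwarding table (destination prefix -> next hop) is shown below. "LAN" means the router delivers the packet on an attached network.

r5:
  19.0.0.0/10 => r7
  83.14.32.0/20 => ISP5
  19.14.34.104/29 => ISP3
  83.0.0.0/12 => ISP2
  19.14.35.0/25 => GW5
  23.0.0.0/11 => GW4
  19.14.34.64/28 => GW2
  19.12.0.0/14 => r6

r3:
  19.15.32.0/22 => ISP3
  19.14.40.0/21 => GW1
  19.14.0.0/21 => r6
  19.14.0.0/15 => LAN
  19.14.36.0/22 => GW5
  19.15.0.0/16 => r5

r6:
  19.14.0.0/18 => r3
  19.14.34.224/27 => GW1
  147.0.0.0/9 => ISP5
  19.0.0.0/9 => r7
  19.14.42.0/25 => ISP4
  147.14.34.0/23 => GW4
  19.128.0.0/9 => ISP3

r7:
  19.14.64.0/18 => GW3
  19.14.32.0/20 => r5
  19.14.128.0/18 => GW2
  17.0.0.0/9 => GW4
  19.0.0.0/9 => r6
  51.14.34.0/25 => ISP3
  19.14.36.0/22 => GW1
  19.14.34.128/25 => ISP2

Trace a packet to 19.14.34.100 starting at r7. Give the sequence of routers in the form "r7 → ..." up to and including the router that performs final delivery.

r7 → r5 → r6 → r3

At r7: longest match for 19.14.34.100 is 19.14.32.0/20 -> r5
At r5: longest match for 19.14.34.100 is 19.12.0.0/14 -> r6
At r6: longest match for 19.14.34.100 is 19.14.0.0/18 -> r3
At r3: longest match for 19.14.34.100 is 19.14.0.0/15 -> LAN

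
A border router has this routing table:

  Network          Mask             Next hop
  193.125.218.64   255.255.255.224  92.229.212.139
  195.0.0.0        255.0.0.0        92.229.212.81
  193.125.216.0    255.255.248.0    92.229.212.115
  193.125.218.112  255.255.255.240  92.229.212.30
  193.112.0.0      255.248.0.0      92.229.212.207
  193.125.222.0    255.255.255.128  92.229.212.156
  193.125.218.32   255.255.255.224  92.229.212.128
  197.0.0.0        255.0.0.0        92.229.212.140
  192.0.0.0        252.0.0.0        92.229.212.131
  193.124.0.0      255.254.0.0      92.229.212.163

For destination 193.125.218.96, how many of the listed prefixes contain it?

3

Prefixes containing 193.125.218.96:
  192.0.0.0/6 (192.0.0.0 - 195.255.255.255)
  193.124.0.0/15 (193.124.0.0 - 193.125.255.255)
  193.125.216.0/21 (193.125.216.0 - 193.125.223.255)
Total matching entries: 3.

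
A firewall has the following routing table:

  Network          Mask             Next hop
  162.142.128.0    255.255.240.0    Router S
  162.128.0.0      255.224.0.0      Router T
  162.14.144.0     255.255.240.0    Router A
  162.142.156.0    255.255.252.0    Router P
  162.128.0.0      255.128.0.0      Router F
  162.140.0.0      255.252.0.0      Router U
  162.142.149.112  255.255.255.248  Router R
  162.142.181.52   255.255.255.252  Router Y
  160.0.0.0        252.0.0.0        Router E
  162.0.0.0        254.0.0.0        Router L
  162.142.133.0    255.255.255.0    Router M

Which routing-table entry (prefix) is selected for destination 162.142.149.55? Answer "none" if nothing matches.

162.140.0.0/14

Entries matching 162.142.149.55:
  160.0.0.0/6 (160.0.0.0 - 163.255.255.255)
  162.0.0.0/7 (162.0.0.0 - 163.255.255.255)
  162.128.0.0/9 (162.128.0.0 - 162.255.255.255)
  162.128.0.0/11 (162.128.0.0 - 162.159.255.255)
  162.140.0.0/14 (162.140.0.0 - 162.143.255.255)
Most specific is 162.140.0.0/14.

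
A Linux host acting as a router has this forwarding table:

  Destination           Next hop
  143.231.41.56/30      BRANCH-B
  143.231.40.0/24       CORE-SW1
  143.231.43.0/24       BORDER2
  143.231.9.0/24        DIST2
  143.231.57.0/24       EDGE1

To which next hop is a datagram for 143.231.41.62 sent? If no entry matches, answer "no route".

No entry's prefix contains 143.231.41.62; there is no default route.

no route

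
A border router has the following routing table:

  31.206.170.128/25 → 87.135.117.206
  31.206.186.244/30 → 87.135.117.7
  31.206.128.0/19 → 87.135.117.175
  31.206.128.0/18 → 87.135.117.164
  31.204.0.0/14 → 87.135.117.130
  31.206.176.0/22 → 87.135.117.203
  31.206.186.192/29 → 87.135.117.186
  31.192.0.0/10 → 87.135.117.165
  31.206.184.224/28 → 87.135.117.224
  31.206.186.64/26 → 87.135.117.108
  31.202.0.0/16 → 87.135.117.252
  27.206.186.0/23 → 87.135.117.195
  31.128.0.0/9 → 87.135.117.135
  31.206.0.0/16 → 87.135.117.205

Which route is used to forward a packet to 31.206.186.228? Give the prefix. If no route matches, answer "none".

Entries matching 31.206.186.228:
  31.128.0.0/9 (31.128.0.0 - 31.255.255.255)
  31.192.0.0/10 (31.192.0.0 - 31.255.255.255)
  31.204.0.0/14 (31.204.0.0 - 31.207.255.255)
  31.206.0.0/16 (31.206.0.0 - 31.206.255.255)
  31.206.128.0/18 (31.206.128.0 - 31.206.191.255)
Most specific is 31.206.128.0/18.

31.206.128.0/18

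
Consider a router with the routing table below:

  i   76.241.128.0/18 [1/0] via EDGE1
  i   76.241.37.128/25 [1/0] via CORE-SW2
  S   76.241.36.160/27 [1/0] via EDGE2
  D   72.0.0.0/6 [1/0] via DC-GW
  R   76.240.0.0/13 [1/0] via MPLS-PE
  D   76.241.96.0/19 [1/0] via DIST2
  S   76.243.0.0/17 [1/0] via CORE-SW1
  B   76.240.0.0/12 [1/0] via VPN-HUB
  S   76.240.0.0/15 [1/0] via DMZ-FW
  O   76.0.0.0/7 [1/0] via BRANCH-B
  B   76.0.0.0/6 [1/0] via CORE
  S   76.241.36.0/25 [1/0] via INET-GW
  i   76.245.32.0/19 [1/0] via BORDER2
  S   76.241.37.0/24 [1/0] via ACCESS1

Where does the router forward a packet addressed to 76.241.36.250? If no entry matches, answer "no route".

Routes whose prefix contains 76.241.36.250:
  76.0.0.0/6 (76.0.0.0 - 79.255.255.255) -> CORE
  76.0.0.0/7 (76.0.0.0 - 77.255.255.255) -> BRANCH-B
  76.240.0.0/12 (76.240.0.0 - 76.255.255.255) -> VPN-HUB
  76.240.0.0/13 (76.240.0.0 - 76.247.255.255) -> MPLS-PE
  76.240.0.0/15 (76.240.0.0 - 76.241.255.255) -> DMZ-FW
More-specific entries that do NOT match:
  76.241.36.160/27 (76.241.36.160 - 76.241.36.191) does not contain 76.241.36.250
  76.241.37.128/25 (76.241.37.128 - 76.241.37.255) does not contain 76.241.36.250
  76.241.36.0/25 (76.241.36.0 - 76.241.36.127) does not contain 76.241.36.250
  76.241.37.0/24 (76.241.37.0 - 76.241.37.255) does not contain 76.241.36.250
  76.241.96.0/19 (76.241.96.0 - 76.241.127.255) does not contain 76.241.36.250
  76.245.32.0/19 (76.245.32.0 - 76.245.63.255) does not contain 76.241.36.250
  76.241.128.0/18 (76.241.128.0 - 76.241.191.255) does not contain 76.241.36.250
  76.243.0.0/17 (76.243.0.0 - 76.243.127.255) does not contain 76.241.36.250
Longest matching prefix is /15 -> next hop DMZ-FW.

DMZ-FW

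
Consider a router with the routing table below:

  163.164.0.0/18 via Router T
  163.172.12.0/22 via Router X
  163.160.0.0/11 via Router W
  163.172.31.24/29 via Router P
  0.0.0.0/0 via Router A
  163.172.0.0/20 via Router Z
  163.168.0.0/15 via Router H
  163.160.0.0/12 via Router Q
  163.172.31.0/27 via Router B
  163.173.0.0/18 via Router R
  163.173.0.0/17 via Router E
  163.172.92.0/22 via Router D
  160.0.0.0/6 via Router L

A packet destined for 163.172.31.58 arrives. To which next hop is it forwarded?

Routes whose prefix contains 163.172.31.58:
  0.0.0.0/0 (default, matches everything) -> Router A
  160.0.0.0/6 (160.0.0.0 - 163.255.255.255) -> Router L
  163.160.0.0/11 (163.160.0.0 - 163.191.255.255) -> Router W
  163.160.0.0/12 (163.160.0.0 - 163.175.255.255) -> Router Q
More-specific entries that do NOT match:
  163.172.31.24/29 (163.172.31.24 - 163.172.31.31) does not contain 163.172.31.58
  163.172.31.0/27 (163.172.31.0 - 163.172.31.31) does not contain 163.172.31.58
  163.172.12.0/22 (163.172.12.0 - 163.172.15.255) does not contain 163.172.31.58
  163.172.92.0/22 (163.172.92.0 - 163.172.95.255) does not contain 163.172.31.58
  163.172.0.0/20 (163.172.0.0 - 163.172.15.255) does not contain 163.172.31.58
  163.164.0.0/18 (163.164.0.0 - 163.164.63.255) does not contain 163.172.31.58
  163.173.0.0/18 (163.173.0.0 - 163.173.63.255) does not contain 163.172.31.58
  163.173.0.0/17 (163.173.0.0 - 163.173.127.255) does not contain 163.172.31.58
  163.168.0.0/15 (163.168.0.0 - 163.169.255.255) does not contain 163.172.31.58
Longest matching prefix is /12 -> next hop Router Q.

Router Q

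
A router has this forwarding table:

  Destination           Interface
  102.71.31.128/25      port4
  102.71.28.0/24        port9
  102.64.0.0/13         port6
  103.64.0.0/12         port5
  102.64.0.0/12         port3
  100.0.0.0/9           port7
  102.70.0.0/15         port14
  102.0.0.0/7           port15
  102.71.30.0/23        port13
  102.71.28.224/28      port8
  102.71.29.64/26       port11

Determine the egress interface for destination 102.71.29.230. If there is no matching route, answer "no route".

port14

Routes whose prefix contains 102.71.29.230:
  102.0.0.0/7 (102.0.0.0 - 103.255.255.255) -> port15
  102.64.0.0/12 (102.64.0.0 - 102.79.255.255) -> port3
  102.64.0.0/13 (102.64.0.0 - 102.71.255.255) -> port6
  102.70.0.0/15 (102.70.0.0 - 102.71.255.255) -> port14
More-specific entries that do NOT match:
  102.71.28.224/28 (102.71.28.224 - 102.71.28.239) does not contain 102.71.29.230
  102.71.29.64/26 (102.71.29.64 - 102.71.29.127) does not contain 102.71.29.230
  102.71.31.128/25 (102.71.31.128 - 102.71.31.255) does not contain 102.71.29.230
  102.71.28.0/24 (102.71.28.0 - 102.71.28.255) does not contain 102.71.29.230
  102.71.30.0/23 (102.71.30.0 - 102.71.31.255) does not contain 102.71.29.230
Longest matching prefix is /15 -> interface port14.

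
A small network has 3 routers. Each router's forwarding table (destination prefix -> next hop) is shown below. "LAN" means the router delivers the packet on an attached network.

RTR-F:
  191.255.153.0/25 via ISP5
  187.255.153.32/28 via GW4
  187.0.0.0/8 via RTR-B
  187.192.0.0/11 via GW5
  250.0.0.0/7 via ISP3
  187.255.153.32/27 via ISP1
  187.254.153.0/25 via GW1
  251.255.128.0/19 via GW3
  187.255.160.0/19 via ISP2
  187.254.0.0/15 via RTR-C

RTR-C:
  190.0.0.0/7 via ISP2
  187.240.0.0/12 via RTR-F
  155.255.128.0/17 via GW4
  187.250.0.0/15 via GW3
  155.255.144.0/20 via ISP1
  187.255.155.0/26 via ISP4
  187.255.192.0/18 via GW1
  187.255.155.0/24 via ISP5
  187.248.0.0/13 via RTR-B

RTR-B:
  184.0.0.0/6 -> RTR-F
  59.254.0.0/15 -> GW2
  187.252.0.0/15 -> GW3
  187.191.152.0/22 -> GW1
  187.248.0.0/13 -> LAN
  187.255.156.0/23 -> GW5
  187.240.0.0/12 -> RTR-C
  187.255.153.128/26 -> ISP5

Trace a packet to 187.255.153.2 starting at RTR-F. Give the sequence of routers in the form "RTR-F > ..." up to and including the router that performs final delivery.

RTR-F > RTR-C > RTR-B

At RTR-F: longest match for 187.255.153.2 is 187.254.0.0/15 -> RTR-C
At RTR-C: longest match for 187.255.153.2 is 187.248.0.0/13 -> RTR-B
At RTR-B: longest match for 187.255.153.2 is 187.248.0.0/13 -> LAN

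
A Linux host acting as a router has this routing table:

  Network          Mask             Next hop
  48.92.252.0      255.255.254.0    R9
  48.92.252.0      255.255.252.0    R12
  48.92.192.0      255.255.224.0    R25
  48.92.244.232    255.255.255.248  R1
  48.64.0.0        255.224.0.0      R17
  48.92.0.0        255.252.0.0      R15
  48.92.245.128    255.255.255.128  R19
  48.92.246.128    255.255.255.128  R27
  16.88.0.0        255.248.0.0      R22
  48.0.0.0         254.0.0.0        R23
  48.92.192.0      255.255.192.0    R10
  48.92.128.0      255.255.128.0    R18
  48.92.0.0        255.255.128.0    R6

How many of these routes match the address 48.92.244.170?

5

Prefixes containing 48.92.244.170:
  48.0.0.0/7 (48.0.0.0 - 49.255.255.255)
  48.64.0.0/11 (48.64.0.0 - 48.95.255.255)
  48.92.0.0/14 (48.92.0.0 - 48.95.255.255)
  48.92.128.0/17 (48.92.128.0 - 48.92.255.255)
  48.92.192.0/18 (48.92.192.0 - 48.92.255.255)
Total matching entries: 5.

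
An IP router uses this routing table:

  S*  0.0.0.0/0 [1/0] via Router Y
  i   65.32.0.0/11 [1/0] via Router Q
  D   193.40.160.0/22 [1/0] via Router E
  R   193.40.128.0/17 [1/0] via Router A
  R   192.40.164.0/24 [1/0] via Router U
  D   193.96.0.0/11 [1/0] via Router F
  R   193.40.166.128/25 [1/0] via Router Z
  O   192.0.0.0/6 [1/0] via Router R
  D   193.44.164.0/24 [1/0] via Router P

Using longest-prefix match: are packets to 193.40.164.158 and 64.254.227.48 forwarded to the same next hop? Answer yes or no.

193.40.164.158: longest match 193.40.128.0/17 -> Router A
64.254.227.48: longest match 0.0.0.0/0 -> Router Y

no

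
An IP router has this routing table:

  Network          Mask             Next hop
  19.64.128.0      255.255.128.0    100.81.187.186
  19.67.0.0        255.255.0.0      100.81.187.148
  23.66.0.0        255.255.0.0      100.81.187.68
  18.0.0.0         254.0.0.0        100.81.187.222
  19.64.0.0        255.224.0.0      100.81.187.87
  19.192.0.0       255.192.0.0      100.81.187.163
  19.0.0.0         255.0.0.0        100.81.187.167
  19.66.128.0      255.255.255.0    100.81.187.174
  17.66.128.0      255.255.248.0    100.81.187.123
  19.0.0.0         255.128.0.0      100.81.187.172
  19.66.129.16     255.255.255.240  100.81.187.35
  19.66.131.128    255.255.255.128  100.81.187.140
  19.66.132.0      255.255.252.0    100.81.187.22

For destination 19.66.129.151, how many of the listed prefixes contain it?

Prefixes containing 19.66.129.151:
  18.0.0.0/7 (18.0.0.0 - 19.255.255.255)
  19.0.0.0/8 (19.0.0.0 - 19.255.255.255)
  19.0.0.0/9 (19.0.0.0 - 19.127.255.255)
  19.64.0.0/11 (19.64.0.0 - 19.95.255.255)
Total matching entries: 4.

4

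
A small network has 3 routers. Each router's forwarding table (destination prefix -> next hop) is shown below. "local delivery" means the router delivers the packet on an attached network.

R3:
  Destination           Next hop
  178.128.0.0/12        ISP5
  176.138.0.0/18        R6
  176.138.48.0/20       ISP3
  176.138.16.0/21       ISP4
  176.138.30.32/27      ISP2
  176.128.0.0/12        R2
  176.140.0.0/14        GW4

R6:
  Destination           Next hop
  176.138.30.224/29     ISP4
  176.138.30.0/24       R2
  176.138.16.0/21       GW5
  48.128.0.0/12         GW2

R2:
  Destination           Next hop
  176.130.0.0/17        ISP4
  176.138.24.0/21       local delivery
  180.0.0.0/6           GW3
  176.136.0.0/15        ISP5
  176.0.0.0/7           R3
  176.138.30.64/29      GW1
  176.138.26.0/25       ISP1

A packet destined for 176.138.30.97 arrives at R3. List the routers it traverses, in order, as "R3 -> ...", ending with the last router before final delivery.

R3 -> R6 -> R2

At R3: longest match for 176.138.30.97 is 176.138.0.0/18 -> R6
At R6: longest match for 176.138.30.97 is 176.138.30.0/24 -> R2
At R2: longest match for 176.138.30.97 is 176.138.24.0/21 -> local delivery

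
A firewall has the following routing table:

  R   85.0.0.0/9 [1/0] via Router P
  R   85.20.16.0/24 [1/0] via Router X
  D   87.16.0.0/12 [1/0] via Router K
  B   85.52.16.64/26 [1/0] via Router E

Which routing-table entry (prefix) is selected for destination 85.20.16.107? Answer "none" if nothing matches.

Entries matching 85.20.16.107:
  85.0.0.0/9 (85.0.0.0 - 85.127.255.255)
  85.20.16.0/24 (85.20.16.0 - 85.20.16.255)
Most specific is 85.20.16.0/24.

85.20.16.0/24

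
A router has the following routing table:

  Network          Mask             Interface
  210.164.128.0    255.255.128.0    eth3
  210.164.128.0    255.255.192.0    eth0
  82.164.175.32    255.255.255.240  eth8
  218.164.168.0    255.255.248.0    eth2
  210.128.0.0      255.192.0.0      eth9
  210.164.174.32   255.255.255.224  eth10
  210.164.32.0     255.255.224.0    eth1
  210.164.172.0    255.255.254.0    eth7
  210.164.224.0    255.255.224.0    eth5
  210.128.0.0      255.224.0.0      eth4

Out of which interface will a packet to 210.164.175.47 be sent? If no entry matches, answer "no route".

Routes whose prefix contains 210.164.175.47:
  210.128.0.0/10 (210.128.0.0 - 210.191.255.255) -> eth9
  210.164.128.0/17 (210.164.128.0 - 210.164.255.255) -> eth3
  210.164.128.0/18 (210.164.128.0 - 210.164.191.255) -> eth0
More-specific entries that do NOT match:
  82.164.175.32/28 (82.164.175.32 - 82.164.175.47) does not contain 210.164.175.47
  210.164.174.32/27 (210.164.174.32 - 210.164.174.63) does not contain 210.164.175.47
  210.164.172.0/23 (210.164.172.0 - 210.164.173.255) does not contain 210.164.175.47
  218.164.168.0/21 (218.164.168.0 - 218.164.175.255) does not contain 210.164.175.47
  210.164.32.0/19 (210.164.32.0 - 210.164.63.255) does not contain 210.164.175.47
  210.164.224.0/19 (210.164.224.0 - 210.164.255.255) does not contain 210.164.175.47
Longest matching prefix is /18 -> interface eth0.

eth0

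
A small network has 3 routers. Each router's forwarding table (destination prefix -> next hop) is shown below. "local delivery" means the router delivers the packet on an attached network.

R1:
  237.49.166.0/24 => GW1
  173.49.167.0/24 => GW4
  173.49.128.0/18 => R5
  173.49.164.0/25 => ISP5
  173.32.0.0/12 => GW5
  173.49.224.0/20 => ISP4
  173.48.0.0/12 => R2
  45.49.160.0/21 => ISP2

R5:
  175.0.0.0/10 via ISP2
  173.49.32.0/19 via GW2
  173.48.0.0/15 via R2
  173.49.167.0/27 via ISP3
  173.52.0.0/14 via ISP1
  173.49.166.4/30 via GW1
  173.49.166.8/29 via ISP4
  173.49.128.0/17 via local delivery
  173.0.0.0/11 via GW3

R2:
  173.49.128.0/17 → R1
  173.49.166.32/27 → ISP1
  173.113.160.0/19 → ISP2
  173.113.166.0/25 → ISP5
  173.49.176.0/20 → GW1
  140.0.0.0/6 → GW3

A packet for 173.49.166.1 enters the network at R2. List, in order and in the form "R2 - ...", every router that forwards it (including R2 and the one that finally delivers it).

At R2: longest match for 173.49.166.1 is 173.49.128.0/17 -> R1
At R1: longest match for 173.49.166.1 is 173.49.128.0/18 -> R5
At R5: longest match for 173.49.166.1 is 173.49.128.0/17 -> local delivery

R2 - R1 - R5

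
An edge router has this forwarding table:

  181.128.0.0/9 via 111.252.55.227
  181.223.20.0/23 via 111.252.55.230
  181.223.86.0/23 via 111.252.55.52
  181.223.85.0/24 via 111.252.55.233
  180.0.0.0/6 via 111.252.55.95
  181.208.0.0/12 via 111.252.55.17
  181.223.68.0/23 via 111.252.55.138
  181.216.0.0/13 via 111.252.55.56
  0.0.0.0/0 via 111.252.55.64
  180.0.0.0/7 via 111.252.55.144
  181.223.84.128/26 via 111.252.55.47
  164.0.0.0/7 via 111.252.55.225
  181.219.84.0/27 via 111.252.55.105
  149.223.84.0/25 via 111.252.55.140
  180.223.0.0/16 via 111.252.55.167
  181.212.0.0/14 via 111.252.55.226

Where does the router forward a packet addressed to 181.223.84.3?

Routes whose prefix contains 181.223.84.3:
  0.0.0.0/0 (default, matches everything) -> 111.252.55.64
  180.0.0.0/6 (180.0.0.0 - 183.255.255.255) -> 111.252.55.95
  180.0.0.0/7 (180.0.0.0 - 181.255.255.255) -> 111.252.55.144
  181.128.0.0/9 (181.128.0.0 - 181.255.255.255) -> 111.252.55.227
  181.208.0.0/12 (181.208.0.0 - 181.223.255.255) -> 111.252.55.17
  181.216.0.0/13 (181.216.0.0 - 181.223.255.255) -> 111.252.55.56
More-specific entries that do NOT match:
  181.219.84.0/27 (181.219.84.0 - 181.219.84.31) does not contain 181.223.84.3
  181.223.84.128/26 (181.223.84.128 - 181.223.84.191) does not contain 181.223.84.3
  149.223.84.0/25 (149.223.84.0 - 149.223.84.127) does not contain 181.223.84.3
  181.223.85.0/24 (181.223.85.0 - 181.223.85.255) does not contain 181.223.84.3
  181.223.20.0/23 (181.223.20.0 - 181.223.21.255) does not contain 181.223.84.3
  181.223.86.0/23 (181.223.86.0 - 181.223.87.255) does not contain 181.223.84.3
  181.223.68.0/23 (181.223.68.0 - 181.223.69.255) does not contain 181.223.84.3
  180.223.0.0/16 (180.223.0.0 - 180.223.255.255) does not contain 181.223.84.3
  181.212.0.0/14 (181.212.0.0 - 181.215.255.255) does not contain 181.223.84.3
Longest matching prefix is /13 -> next hop 111.252.55.56.

111.252.55.56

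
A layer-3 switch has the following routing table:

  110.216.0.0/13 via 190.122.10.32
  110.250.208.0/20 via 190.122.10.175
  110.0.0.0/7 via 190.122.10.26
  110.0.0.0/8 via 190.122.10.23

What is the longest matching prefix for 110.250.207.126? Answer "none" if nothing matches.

Entries matching 110.250.207.126:
  110.0.0.0/7 (110.0.0.0 - 111.255.255.255)
  110.0.0.0/8 (110.0.0.0 - 110.255.255.255)
Most specific is 110.0.0.0/8.

110.0.0.0/8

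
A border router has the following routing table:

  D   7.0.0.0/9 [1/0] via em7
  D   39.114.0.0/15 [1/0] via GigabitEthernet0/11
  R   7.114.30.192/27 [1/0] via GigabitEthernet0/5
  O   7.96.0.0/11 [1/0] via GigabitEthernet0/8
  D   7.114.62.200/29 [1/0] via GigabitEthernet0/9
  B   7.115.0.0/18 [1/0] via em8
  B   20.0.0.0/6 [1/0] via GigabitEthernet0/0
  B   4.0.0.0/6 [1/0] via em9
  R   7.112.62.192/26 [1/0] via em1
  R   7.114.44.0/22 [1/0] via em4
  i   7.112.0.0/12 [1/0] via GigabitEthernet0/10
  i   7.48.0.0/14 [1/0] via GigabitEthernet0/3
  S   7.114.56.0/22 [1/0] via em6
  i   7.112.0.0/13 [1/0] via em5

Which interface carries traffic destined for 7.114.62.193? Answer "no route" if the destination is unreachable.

em5

Routes whose prefix contains 7.114.62.193:
  4.0.0.0/6 (4.0.0.0 - 7.255.255.255) -> em9
  7.0.0.0/9 (7.0.0.0 - 7.127.255.255) -> em7
  7.96.0.0/11 (7.96.0.0 - 7.127.255.255) -> GigabitEthernet0/8
  7.112.0.0/12 (7.112.0.0 - 7.127.255.255) -> GigabitEthernet0/10
  7.112.0.0/13 (7.112.0.0 - 7.119.255.255) -> em5
More-specific entries that do NOT match:
  7.114.62.200/29 (7.114.62.200 - 7.114.62.207) does not contain 7.114.62.193
  7.114.30.192/27 (7.114.30.192 - 7.114.30.223) does not contain 7.114.62.193
  7.112.62.192/26 (7.112.62.192 - 7.112.62.255) does not contain 7.114.62.193
  7.114.44.0/22 (7.114.44.0 - 7.114.47.255) does not contain 7.114.62.193
  7.114.56.0/22 (7.114.56.0 - 7.114.59.255) does not contain 7.114.62.193
  7.115.0.0/18 (7.115.0.0 - 7.115.63.255) does not contain 7.114.62.193
  39.114.0.0/15 (39.114.0.0 - 39.115.255.255) does not contain 7.114.62.193
  7.48.0.0/14 (7.48.0.0 - 7.51.255.255) does not contain 7.114.62.193
Longest matching prefix is /13 -> interface em5.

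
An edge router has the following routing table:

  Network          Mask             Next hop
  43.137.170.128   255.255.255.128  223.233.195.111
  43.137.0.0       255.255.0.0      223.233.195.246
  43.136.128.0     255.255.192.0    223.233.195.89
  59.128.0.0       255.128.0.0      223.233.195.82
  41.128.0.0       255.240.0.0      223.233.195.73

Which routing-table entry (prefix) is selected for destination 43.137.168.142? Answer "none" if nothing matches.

Entries matching 43.137.168.142:
  43.137.0.0/16 (43.137.0.0 - 43.137.255.255)
Most specific is 43.137.0.0/16.

43.137.0.0/16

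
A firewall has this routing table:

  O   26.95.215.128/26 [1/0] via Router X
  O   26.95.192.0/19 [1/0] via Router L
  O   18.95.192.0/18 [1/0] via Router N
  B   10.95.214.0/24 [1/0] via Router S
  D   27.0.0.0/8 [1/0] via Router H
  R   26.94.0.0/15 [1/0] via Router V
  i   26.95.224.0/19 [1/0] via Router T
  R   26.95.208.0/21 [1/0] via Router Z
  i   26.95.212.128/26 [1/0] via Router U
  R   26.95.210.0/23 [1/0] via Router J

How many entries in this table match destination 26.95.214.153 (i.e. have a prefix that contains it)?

3

Prefixes containing 26.95.214.153:
  26.94.0.0/15 (26.94.0.0 - 26.95.255.255)
  26.95.192.0/19 (26.95.192.0 - 26.95.223.255)
  26.95.208.0/21 (26.95.208.0 - 26.95.215.255)
Total matching entries: 3.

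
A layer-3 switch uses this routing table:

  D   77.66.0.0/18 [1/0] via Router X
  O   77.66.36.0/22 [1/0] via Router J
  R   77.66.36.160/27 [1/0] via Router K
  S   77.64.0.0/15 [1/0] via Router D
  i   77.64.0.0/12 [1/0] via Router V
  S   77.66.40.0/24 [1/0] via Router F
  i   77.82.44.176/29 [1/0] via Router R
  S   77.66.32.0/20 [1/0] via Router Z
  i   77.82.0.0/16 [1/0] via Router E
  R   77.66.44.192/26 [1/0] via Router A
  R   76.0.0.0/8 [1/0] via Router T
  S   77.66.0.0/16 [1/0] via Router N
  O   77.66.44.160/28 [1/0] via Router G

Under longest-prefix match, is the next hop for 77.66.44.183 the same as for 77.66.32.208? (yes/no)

77.66.44.183: longest match 77.66.32.0/20 -> Router Z
77.66.32.208: longest match 77.66.32.0/20 -> Router Z

yes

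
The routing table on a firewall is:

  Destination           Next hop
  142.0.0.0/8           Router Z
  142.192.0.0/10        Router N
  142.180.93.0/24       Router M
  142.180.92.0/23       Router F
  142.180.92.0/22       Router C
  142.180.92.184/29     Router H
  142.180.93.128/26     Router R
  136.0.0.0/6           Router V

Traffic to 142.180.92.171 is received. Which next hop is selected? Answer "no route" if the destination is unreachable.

Router F

Routes whose prefix contains 142.180.92.171:
  142.0.0.0/8 (142.0.0.0 - 142.255.255.255) -> Router Z
  142.180.92.0/22 (142.180.92.0 - 142.180.95.255) -> Router C
  142.180.92.0/23 (142.180.92.0 - 142.180.93.255) -> Router F
More-specific entries that do NOT match:
  142.180.92.184/29 (142.180.92.184 - 142.180.92.191) does not contain 142.180.92.171
  142.180.93.128/26 (142.180.93.128 - 142.180.93.191) does not contain 142.180.92.171
  142.180.93.0/24 (142.180.93.0 - 142.180.93.255) does not contain 142.180.92.171
Longest matching prefix is /23 -> next hop Router F.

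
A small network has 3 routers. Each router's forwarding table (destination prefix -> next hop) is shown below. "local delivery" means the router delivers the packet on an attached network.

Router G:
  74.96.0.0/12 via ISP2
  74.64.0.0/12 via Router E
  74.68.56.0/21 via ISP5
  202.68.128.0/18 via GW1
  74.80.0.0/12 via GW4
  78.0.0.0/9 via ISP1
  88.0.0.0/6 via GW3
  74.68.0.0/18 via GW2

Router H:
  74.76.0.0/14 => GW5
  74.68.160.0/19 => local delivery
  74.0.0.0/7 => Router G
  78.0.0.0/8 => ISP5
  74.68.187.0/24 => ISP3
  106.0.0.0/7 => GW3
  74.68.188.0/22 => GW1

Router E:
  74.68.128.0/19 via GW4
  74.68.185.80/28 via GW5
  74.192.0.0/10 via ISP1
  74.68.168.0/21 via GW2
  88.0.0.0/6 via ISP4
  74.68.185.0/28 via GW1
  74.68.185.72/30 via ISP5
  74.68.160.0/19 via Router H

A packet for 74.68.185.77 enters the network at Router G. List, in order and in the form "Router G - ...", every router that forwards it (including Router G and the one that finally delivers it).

At Router G: longest match for 74.68.185.77 is 74.64.0.0/12 -> Router E
At Router E: longest match for 74.68.185.77 is 74.68.160.0/19 -> Router H
At Router H: longest match for 74.68.185.77 is 74.68.160.0/19 -> local delivery

Router G - Router E - Router H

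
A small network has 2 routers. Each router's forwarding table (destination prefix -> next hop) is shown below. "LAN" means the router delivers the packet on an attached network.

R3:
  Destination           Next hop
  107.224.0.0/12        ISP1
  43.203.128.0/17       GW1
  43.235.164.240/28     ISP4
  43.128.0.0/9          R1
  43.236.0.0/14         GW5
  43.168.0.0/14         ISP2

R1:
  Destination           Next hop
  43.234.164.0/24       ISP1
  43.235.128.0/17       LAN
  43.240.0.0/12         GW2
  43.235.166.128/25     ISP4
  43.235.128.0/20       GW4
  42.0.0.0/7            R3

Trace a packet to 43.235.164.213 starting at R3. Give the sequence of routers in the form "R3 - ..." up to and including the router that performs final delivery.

R3 - R1

At R3: longest match for 43.235.164.213 is 43.128.0.0/9 -> R1
At R1: longest match for 43.235.164.213 is 43.235.128.0/17 -> LAN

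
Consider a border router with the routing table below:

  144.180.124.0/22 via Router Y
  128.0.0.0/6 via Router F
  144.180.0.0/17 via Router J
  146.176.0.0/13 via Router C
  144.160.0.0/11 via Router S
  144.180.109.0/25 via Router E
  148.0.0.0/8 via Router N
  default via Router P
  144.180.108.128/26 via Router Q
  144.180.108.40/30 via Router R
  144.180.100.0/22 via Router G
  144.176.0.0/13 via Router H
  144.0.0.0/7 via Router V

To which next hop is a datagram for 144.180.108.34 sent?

Router J

Routes whose prefix contains 144.180.108.34:
  0.0.0.0/0 (default, matches everything) -> Router P
  144.0.0.0/7 (144.0.0.0 - 145.255.255.255) -> Router V
  144.160.0.0/11 (144.160.0.0 - 144.191.255.255) -> Router S
  144.176.0.0/13 (144.176.0.0 - 144.183.255.255) -> Router H
  144.180.0.0/17 (144.180.0.0 - 144.180.127.255) -> Router J
More-specific entries that do NOT match:
  144.180.108.40/30 (144.180.108.40 - 144.180.108.43) does not contain 144.180.108.34
  144.180.108.128/26 (144.180.108.128 - 144.180.108.191) does not contain 144.180.108.34
  144.180.109.0/25 (144.180.109.0 - 144.180.109.127) does not contain 144.180.108.34
  144.180.124.0/22 (144.180.124.0 - 144.180.127.255) does not contain 144.180.108.34
  144.180.100.0/22 (144.180.100.0 - 144.180.103.255) does not contain 144.180.108.34
Longest matching prefix is /17 -> next hop Router J.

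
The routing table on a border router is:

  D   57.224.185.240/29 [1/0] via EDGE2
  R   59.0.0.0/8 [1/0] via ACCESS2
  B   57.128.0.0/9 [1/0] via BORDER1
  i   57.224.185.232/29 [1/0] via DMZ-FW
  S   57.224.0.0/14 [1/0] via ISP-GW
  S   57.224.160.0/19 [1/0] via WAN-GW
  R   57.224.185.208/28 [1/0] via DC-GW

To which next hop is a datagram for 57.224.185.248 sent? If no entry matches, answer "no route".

WAN-GW

Routes whose prefix contains 57.224.185.248:
  57.128.0.0/9 (57.128.0.0 - 57.255.255.255) -> BORDER1
  57.224.0.0/14 (57.224.0.0 - 57.227.255.255) -> ISP-GW
  57.224.160.0/19 (57.224.160.0 - 57.224.191.255) -> WAN-GW
More-specific entries that do NOT match:
  57.224.185.240/29 (57.224.185.240 - 57.224.185.247) does not contain 57.224.185.248
  57.224.185.232/29 (57.224.185.232 - 57.224.185.239) does not contain 57.224.185.248
  57.224.185.208/28 (57.224.185.208 - 57.224.185.223) does not contain 57.224.185.248
Longest matching prefix is /19 -> next hop WAN-GW.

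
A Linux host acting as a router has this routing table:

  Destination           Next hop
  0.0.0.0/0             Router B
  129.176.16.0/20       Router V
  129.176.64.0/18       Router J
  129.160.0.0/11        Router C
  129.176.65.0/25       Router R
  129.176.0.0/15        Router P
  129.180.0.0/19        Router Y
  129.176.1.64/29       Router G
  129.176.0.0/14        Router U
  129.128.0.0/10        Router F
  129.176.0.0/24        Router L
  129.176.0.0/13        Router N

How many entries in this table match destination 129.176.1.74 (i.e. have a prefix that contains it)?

Prefixes containing 129.176.1.74:
  0.0.0.0/0 (default, matches everything)
  129.128.0.0/10 (129.128.0.0 - 129.191.255.255)
  129.160.0.0/11 (129.160.0.0 - 129.191.255.255)
  129.176.0.0/13 (129.176.0.0 - 129.183.255.255)
  129.176.0.0/14 (129.176.0.0 - 129.179.255.255)
  129.176.0.0/15 (129.176.0.0 - 129.177.255.255)
Total matching entries: 6.

6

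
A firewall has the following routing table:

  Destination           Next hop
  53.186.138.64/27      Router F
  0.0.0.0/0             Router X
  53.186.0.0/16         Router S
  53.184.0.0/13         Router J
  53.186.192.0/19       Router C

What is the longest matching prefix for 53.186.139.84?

Entries matching 53.186.139.84:
  0.0.0.0/0 (default, matches everything)
  53.184.0.0/13 (53.184.0.0 - 53.191.255.255)
  53.186.0.0/16 (53.186.0.0 - 53.186.255.255)
Most specific is 53.186.0.0/16.

53.186.0.0/16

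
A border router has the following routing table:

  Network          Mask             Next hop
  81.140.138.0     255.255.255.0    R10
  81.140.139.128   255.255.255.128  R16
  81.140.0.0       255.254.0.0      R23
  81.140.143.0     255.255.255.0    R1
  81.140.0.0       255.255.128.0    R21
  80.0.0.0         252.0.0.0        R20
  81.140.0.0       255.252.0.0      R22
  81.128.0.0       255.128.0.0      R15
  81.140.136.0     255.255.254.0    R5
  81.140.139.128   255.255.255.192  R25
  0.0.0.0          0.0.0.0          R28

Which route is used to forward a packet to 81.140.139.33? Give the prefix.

Entries matching 81.140.139.33:
  0.0.0.0/0 (default, matches everything)
  80.0.0.0/6 (80.0.0.0 - 83.255.255.255)
  81.128.0.0/9 (81.128.0.0 - 81.255.255.255)
  81.140.0.0/14 (81.140.0.0 - 81.143.255.255)
  81.140.0.0/15 (81.140.0.0 - 81.141.255.255)
Most specific is 81.140.0.0/15.

81.140.0.0/15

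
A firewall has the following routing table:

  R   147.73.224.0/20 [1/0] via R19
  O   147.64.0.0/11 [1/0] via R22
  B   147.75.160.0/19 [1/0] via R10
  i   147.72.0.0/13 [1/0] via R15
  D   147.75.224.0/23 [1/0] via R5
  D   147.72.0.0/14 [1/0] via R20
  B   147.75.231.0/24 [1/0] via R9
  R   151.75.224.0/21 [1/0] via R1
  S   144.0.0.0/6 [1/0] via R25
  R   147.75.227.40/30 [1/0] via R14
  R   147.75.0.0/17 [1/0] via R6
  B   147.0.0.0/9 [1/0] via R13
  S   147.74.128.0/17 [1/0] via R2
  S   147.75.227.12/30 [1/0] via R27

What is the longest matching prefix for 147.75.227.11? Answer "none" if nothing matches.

Entries matching 147.75.227.11:
  144.0.0.0/6 (144.0.0.0 - 147.255.255.255)
  147.0.0.0/9 (147.0.0.0 - 147.127.255.255)
  147.64.0.0/11 (147.64.0.0 - 147.95.255.255)
  147.72.0.0/13 (147.72.0.0 - 147.79.255.255)
  147.72.0.0/14 (147.72.0.0 - 147.75.255.255)
Most specific is 147.72.0.0/14.

147.72.0.0/14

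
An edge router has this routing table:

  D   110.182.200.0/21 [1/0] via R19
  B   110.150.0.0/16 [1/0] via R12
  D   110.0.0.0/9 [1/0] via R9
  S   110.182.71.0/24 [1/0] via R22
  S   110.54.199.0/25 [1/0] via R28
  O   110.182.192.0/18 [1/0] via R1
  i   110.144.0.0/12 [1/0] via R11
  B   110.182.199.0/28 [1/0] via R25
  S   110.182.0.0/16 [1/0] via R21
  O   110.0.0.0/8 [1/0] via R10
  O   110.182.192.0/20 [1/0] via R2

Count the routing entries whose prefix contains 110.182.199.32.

4

Prefixes containing 110.182.199.32:
  110.0.0.0/8 (110.0.0.0 - 110.255.255.255)
  110.182.0.0/16 (110.182.0.0 - 110.182.255.255)
  110.182.192.0/18 (110.182.192.0 - 110.182.255.255)
  110.182.192.0/20 (110.182.192.0 - 110.182.207.255)
Total matching entries: 4.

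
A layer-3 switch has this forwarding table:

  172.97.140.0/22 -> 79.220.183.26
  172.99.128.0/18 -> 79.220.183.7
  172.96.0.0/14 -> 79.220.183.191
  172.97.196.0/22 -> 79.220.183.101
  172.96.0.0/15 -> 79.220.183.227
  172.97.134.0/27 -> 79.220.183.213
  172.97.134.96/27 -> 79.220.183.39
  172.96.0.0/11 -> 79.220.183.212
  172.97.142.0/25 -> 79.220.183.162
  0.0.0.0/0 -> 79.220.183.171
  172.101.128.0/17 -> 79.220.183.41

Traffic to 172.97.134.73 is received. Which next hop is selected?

Routes whose prefix contains 172.97.134.73:
  0.0.0.0/0 (default, matches everything) -> 79.220.183.171
  172.96.0.0/11 (172.96.0.0 - 172.127.255.255) -> 79.220.183.212
  172.96.0.0/14 (172.96.0.0 - 172.99.255.255) -> 79.220.183.191
  172.96.0.0/15 (172.96.0.0 - 172.97.255.255) -> 79.220.183.227
More-specific entries that do NOT match:
  172.97.134.0/27 (172.97.134.0 - 172.97.134.31) does not contain 172.97.134.73
  172.97.134.96/27 (172.97.134.96 - 172.97.134.127) does not contain 172.97.134.73
  172.97.142.0/25 (172.97.142.0 - 172.97.142.127) does not contain 172.97.134.73
  172.97.140.0/22 (172.97.140.0 - 172.97.143.255) does not contain 172.97.134.73
  172.97.196.0/22 (172.97.196.0 - 172.97.199.255) does not contain 172.97.134.73
  172.99.128.0/18 (172.99.128.0 - 172.99.191.255) does not contain 172.97.134.73
  172.101.128.0/17 (172.101.128.0 - 172.101.255.255) does not contain 172.97.134.73
Longest matching prefix is /15 -> next hop 79.220.183.227.

79.220.183.227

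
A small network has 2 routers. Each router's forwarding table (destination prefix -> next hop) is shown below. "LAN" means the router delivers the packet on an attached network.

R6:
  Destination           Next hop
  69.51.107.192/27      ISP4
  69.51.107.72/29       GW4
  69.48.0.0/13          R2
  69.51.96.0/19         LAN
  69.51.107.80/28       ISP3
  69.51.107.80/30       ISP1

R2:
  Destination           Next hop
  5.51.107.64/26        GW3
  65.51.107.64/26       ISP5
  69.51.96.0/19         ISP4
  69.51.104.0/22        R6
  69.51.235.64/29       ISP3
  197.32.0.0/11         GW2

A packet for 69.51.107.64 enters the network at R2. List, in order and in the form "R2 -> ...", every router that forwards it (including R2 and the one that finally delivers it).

R2 -> R6

At R2: longest match for 69.51.107.64 is 69.51.104.0/22 -> R6
At R6: longest match for 69.51.107.64 is 69.51.96.0/19 -> LAN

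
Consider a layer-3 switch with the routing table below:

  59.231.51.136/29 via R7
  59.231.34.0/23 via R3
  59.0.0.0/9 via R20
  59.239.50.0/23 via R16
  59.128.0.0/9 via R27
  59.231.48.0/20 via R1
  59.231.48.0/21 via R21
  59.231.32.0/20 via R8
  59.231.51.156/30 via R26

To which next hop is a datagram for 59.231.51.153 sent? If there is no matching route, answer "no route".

Routes whose prefix contains 59.231.51.153:
  59.128.0.0/9 (59.128.0.0 - 59.255.255.255) -> R27
  59.231.48.0/20 (59.231.48.0 - 59.231.63.255) -> R1
  59.231.48.0/21 (59.231.48.0 - 59.231.55.255) -> R21
More-specific entries that do NOT match:
  59.231.51.156/30 (59.231.51.156 - 59.231.51.159) does not contain 59.231.51.153
  59.231.51.136/29 (59.231.51.136 - 59.231.51.143) does not contain 59.231.51.153
  59.231.34.0/23 (59.231.34.0 - 59.231.35.255) does not contain 59.231.51.153
  59.239.50.0/23 (59.239.50.0 - 59.239.51.255) does not contain 59.231.51.153
Longest matching prefix is /21 -> next hop R21.

R21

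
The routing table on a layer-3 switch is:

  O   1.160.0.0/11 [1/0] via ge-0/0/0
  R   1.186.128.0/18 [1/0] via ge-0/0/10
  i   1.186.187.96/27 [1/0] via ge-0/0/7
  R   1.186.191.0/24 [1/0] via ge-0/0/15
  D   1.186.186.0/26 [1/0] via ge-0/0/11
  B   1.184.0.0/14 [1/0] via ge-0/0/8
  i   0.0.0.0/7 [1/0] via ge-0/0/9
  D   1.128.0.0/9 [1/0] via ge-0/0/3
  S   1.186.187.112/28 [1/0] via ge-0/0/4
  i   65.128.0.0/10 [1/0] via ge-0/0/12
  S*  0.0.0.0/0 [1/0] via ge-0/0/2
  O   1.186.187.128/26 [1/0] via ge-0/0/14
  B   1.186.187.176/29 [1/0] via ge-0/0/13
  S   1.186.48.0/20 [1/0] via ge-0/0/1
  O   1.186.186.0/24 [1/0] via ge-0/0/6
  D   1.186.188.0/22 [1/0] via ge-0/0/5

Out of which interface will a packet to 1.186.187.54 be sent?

Routes whose prefix contains 1.186.187.54:
  0.0.0.0/0 (default, matches everything) -> ge-0/0/2
  0.0.0.0/7 (0.0.0.0 - 1.255.255.255) -> ge-0/0/9
  1.128.0.0/9 (1.128.0.0 - 1.255.255.255) -> ge-0/0/3
  1.160.0.0/11 (1.160.0.0 - 1.191.255.255) -> ge-0/0/0
  1.184.0.0/14 (1.184.0.0 - 1.187.255.255) -> ge-0/0/8
  1.186.128.0/18 (1.186.128.0 - 1.186.191.255) -> ge-0/0/10
More-specific entries that do NOT match:
  1.186.187.176/29 (1.186.187.176 - 1.186.187.183) does not contain 1.186.187.54
  1.186.187.112/28 (1.186.187.112 - 1.186.187.127) does not contain 1.186.187.54
  1.186.187.96/27 (1.186.187.96 - 1.186.187.127) does not contain 1.186.187.54
  1.186.186.0/26 (1.186.186.0 - 1.186.186.63) does not contain 1.186.187.54
  1.186.187.128/26 (1.186.187.128 - 1.186.187.191) does not contain 1.186.187.54
  1.186.191.0/24 (1.186.191.0 - 1.186.191.255) does not contain 1.186.187.54
  1.186.186.0/24 (1.186.186.0 - 1.186.186.255) does not contain 1.186.187.54
  1.186.188.0/22 (1.186.188.0 - 1.186.191.255) does not contain 1.186.187.54
  1.186.48.0/20 (1.186.48.0 - 1.186.63.255) does not contain 1.186.187.54
Longest matching prefix is /18 -> interface ge-0/0/10.

ge-0/0/10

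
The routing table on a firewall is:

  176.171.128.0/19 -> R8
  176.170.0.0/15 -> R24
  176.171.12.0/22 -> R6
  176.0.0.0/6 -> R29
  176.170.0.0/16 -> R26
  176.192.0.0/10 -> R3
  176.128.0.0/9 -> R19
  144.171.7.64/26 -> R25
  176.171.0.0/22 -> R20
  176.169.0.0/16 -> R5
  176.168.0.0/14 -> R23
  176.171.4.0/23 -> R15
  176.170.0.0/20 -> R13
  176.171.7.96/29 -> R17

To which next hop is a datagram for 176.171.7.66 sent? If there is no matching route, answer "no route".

R24

Routes whose prefix contains 176.171.7.66:
  176.0.0.0/6 (176.0.0.0 - 179.255.255.255) -> R29
  176.128.0.0/9 (176.128.0.0 - 176.255.255.255) -> R19
  176.168.0.0/14 (176.168.0.0 - 176.171.255.255) -> R23
  176.170.0.0/15 (176.170.0.0 - 176.171.255.255) -> R24
More-specific entries that do NOT match:
  176.171.7.96/29 (176.171.7.96 - 176.171.7.103) does not contain 176.171.7.66
  144.171.7.64/26 (144.171.7.64 - 144.171.7.127) does not contain 176.171.7.66
  176.171.4.0/23 (176.171.4.0 - 176.171.5.255) does not contain 176.171.7.66
  176.171.12.0/22 (176.171.12.0 - 176.171.15.255) does not contain 176.171.7.66
  176.171.0.0/22 (176.171.0.0 - 176.171.3.255) does not contain 176.171.7.66
  176.170.0.0/20 (176.170.0.0 - 176.170.15.255) does not contain 176.171.7.66
  176.171.128.0/19 (176.171.128.0 - 176.171.159.255) does not contain 176.171.7.66
  176.170.0.0/16 (176.170.0.0 - 176.170.255.255) does not contain 176.171.7.66
  176.169.0.0/16 (176.169.0.0 - 176.169.255.255) does not contain 176.171.7.66
Longest matching prefix is /15 -> next hop R24.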